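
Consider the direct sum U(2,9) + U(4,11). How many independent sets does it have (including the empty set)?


For a direct sum, |I(M1+M2)| = |I(M1)| * |I(M2)|.
|I(U(2,9))| = sum C(9,k) for k=0..2 = 46.
|I(U(4,11))| = sum C(11,k) for k=0..4 = 562.
Total = 46 * 562 = 25852.

25852


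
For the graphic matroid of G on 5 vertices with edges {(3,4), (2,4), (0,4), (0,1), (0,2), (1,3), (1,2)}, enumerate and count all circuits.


A circuit in a graphic matroid = edge set of a simple cycle.
G has 5 vertices and 7 edges.
Enumerating all minimal edge subsets forming cycles...
Total circuits found: 7.

7


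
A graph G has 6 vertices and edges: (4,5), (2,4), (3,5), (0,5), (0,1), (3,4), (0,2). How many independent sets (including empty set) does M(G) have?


An independent set in a graphic matroid is an acyclic edge subset.
G has 6 vertices and 7 edges.
Enumerate all 2^7 = 128 subsets, checking for acyclicity.
Total independent sets = 104.

104


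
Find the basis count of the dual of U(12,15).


The dual of U(r,n) is U(n-r, n) = U(3,15).
Bases of U(3,15) are all (3)-element subsets.
|B(M*)| = C(15,3) = (15 * 14 * 13) / (1 * 2 * 3) = 455.

455


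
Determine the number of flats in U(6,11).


Flats of U(6,11): every subset of size < 6 is a flat, plus E itself.
Count = (11 choose 0) + (11 choose 1) + (11 choose 2) + (11 choose 3) + (11 choose 4) + (11 choose 5) + 1
     = 1 + 11 + 55 + 165 + 330 + 462 + 1
     = 1025.

1025


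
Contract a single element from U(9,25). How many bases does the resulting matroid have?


Contracting e from U(9,25) gives U(8,24).
Bases of U(8,24) = (24 choose 8) = 735471.

735471


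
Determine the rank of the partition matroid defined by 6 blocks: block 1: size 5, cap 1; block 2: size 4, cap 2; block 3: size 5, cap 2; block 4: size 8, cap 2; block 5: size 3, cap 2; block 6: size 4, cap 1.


Rank of a partition matroid = sum of min(|Si|, ci) for each block.
= min(5,1) + min(4,2) + min(5,2) + min(8,2) + min(3,2) + min(4,1)
= 1 + 2 + 2 + 2 + 2 + 1
= 10.

10


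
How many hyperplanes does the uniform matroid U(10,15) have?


Hyperplanes of U(10,15) are flats of rank 9.
In a uniform matroid, these are exactly the (9)-element subsets.
Count = C(15,9) = 5005.

5005


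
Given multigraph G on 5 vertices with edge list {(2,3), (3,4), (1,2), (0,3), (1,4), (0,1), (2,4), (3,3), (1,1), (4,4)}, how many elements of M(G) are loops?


In a graphic matroid, a loop is a self-loop edge (u,u) with rank 0.
Examining all 10 edges for self-loops...
Self-loops found: (3,3), (1,1), (4,4)
Number of loops = 3.

3


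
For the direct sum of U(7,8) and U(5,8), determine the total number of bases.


Bases of a direct sum M1 + M2: |B| = |B(M1)| * |B(M2)|.
|B(U(7,8))| = C(8,7) = 8.
|B(U(5,8))| = C(8,5) = 56.
Total bases = 8 * 56 = 448.

448


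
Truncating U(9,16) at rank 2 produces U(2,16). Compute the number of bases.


Truncating U(9,16) to rank 2 gives U(2,16).
Bases of U(2,16) are all 2-element subsets of 16 elements.
Number of bases = C(16,2) = 16! / (2! * 14!) = 120.

120


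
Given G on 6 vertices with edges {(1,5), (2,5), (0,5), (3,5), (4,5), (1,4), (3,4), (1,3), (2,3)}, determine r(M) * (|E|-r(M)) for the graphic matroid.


r(M) = |V| - c = 6 - 1 = 5.
nullity = |E| - r(M) = 9 - 5 = 4.
Product = 5 * 4 = 20.

20


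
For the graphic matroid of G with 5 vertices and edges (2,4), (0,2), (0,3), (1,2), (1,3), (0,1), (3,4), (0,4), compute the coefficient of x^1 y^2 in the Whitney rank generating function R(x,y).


R(x,y) = sum over A in 2^E of x^(r(E)-r(A)) * y^(|A|-r(A)).
G has 5 vertices, 8 edges. r(E) = 4.
Enumerate all 2^8 = 256 subsets.
Count subsets with r(E)-r(A)=1 and |A|-r(A)=2: 4.

4


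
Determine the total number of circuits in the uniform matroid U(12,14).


In U(12,14), circuits are the (13)-element subsets.
Any set of 13 elements is dependent, and removing any one element gives
an independent set of size 12, so it is a minimal dependent set.
Number of circuits = C(14,13) = 14! / (13! * 1!) = 14.

14


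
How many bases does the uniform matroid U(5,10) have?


Bases of U(5,10) are all 5-element subsets of the 10-element ground set.
Number of bases = C(10,5).
C(10,5) = 10! / (5! * 5!) = 252.

252


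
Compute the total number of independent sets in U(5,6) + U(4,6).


For a direct sum, |I(M1+M2)| = |I(M1)| * |I(M2)|.
|I(U(5,6))| = sum C(6,k) for k=0..5 = 63.
|I(U(4,6))| = sum C(6,k) for k=0..4 = 57.
Total = 63 * 57 = 3591.

3591


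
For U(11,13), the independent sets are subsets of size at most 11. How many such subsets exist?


Independent sets of U(11,13) are all subsets of size <= 11.
Count = (13 choose 0) + (13 choose 1) + (13 choose 2) + (13 choose 3) + (13 choose 4) + (13 choose 5) + (13 choose 6) + (13 choose 7) + (13 choose 8) + (13 choose 9) + (13 choose 10) + (13 choose 11)
     = 1 + 13 + 78 + 286 + 715 + 1287 + 1716 + 1716 + 1287 + 715 + 286 + 78
     = 8178.

8178


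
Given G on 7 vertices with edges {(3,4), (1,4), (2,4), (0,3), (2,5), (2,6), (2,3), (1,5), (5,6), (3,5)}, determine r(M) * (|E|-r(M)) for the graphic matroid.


r(M) = |V| - c = 7 - 1 = 6.
nullity = |E| - r(M) = 10 - 6 = 4.
Product = 6 * 4 = 24.

24


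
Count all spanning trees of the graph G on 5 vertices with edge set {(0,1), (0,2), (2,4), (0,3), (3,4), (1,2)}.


By Kirchhoff's matrix tree theorem, the number of spanning trees equals
the determinant of any cofactor of the Laplacian matrix L.
G has 5 vertices and 6 edges.
Computing the (4 x 4) cofactor determinant gives 11.

11


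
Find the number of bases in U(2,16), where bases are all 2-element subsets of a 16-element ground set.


Bases of U(2,16) are all 2-element subsets of the 16-element ground set.
Number of bases = C(16,2).
C(16,2) = (16 * 15) / (1 * 2) = 120.

120


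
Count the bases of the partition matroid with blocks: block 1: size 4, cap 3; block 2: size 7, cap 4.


A basis picks exactly ci elements from block i.
Number of bases = product of C(|Si|, ci).
= C(4,3) * C(7,4)
= 4 * 35
= 140.

140


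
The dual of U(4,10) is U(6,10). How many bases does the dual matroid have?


The dual of U(r,n) is U(n-r, n) = U(6,10).
Bases of U(6,10) are all (6)-element subsets.
|B(M*)| = C(10,6) = 10! / (6! * 4!) = 210.

210


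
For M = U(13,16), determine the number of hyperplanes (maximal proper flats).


Hyperplanes of U(13,16) are flats of rank 12.
In a uniform matroid, these are exactly the (12)-element subsets.
Count = (16 choose 12) = 1820.

1820


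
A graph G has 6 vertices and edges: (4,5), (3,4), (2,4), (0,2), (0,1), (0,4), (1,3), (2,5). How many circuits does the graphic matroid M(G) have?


A circuit in a graphic matroid = edge set of a simple cycle.
G has 6 vertices and 8 edges.
Enumerating all minimal edge subsets forming cycles...
Total circuits found: 6.

6


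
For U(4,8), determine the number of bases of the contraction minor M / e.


Contracting e from U(4,8) gives U(3,7).
Bases of U(3,7) = (7 choose 3) = 35.

35


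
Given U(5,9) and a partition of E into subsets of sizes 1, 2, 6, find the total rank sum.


r(Ai) = min(|Ai|, 5) for each part.
Sum = min(1,5) + min(2,5) + min(6,5)
    = 1 + 2 + 5
    = 8.

8


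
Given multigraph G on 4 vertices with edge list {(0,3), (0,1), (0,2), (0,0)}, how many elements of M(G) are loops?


In a graphic matroid, a loop is a self-loop edge (u,u) with rank 0.
Examining all 4 edges for self-loops...
Self-loops found: (0,0)
Number of loops = 1.

1


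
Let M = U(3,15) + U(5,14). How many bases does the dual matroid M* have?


(M1+M2)* = M1* + M2*.
M1* = U(12,15), bases: C(15,12) = 455.
M2* = U(9,14), bases: C(14,9) = 2002.
|B(M*)| = 455 * 2002 = 910910.

910910


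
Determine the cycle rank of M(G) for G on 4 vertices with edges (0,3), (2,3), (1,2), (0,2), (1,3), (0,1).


Cycle rank (nullity) = |E| - r(M) = |E| - (|V| - c).
|E| = 6, |V| = 4, c = 1.
Nullity = 6 - (4 - 1) = 6 - 3 = 3.

3


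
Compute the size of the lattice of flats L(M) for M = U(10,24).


Flats of U(10,24): every subset of size < 10 is a flat, plus E itself.
Count = C(24,0) + C(24,1) + C(24,2) + C(24,3) + C(24,4) + C(24,5) + C(24,6) + C(24,7) + C(24,8) + C(24,9) + 1
     = 1 + 24 + 276 + 2024 + 10626 + 42504 + 134596 + 346104 + 735471 + 1307504 + 1
     = 2579131.

2579131


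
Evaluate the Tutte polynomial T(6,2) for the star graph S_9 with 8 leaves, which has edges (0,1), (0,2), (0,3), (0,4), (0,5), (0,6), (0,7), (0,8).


A star on 9 vertices is a tree with 8 edges.
T(x,y) = x^(8) for any tree.
T(6,2) = 6^8 = 1679616.

1679616


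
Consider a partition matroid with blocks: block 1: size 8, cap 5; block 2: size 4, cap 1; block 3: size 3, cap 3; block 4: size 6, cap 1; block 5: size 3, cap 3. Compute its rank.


Rank of a partition matroid = sum of min(|Si|, ci) for each block.
= min(8,5) + min(4,1) + min(3,3) + min(6,1) + min(3,3)
= 5 + 1 + 3 + 1 + 3
= 13.

13


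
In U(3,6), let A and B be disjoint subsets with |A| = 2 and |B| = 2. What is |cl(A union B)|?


|A union B| = 2 + 2 = 4 (disjoint).
In U(3,6), cl(S) = S if |S| < 3, else cl(S) = E.
Since 4 >= 3, cl(A union B) = E.
|cl(A union B)| = 6.

6


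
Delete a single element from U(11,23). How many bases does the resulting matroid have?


Deleting e from U(11,23) gives U(11,22) since n > r.
Bases of U(11,22) = (22 choose 11) = 705432.

705432


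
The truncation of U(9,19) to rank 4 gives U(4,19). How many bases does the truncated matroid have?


Truncating U(9,19) to rank 4 gives U(4,19).
Bases of U(4,19) are all 4-element subsets of 19 elements.
Number of bases = (19 choose 4) = 3876.

3876


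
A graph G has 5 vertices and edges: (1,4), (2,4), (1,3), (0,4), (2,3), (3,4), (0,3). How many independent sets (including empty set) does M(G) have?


An independent set in a graphic matroid is an acyclic edge subset.
G has 5 vertices and 7 edges.
Enumerate all 2^7 = 128 subsets, checking for acyclicity.
Total independent sets = 81.

81


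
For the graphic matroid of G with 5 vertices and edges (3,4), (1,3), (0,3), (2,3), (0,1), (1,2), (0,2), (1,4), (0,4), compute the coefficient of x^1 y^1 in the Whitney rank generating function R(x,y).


R(x,y) = sum over A in 2^E of x^(r(E)-r(A)) * y^(|A|-r(A)).
G has 5 vertices, 9 edges. r(E) = 4.
Enumerate all 2^9 = 512 subsets.
Count subsets with r(E)-r(A)=1 and |A|-r(A)=1: 51.

51


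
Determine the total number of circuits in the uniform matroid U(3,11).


In U(3,11), circuits are the (4)-element subsets.
Any set of 4 elements is dependent, and removing any one element gives
an independent set of size 3, so it is a minimal dependent set.
Number of circuits = C(11,4) = (11 * 10 * 9 * 8) / (1 * 2 * 3 * 4) = 330.

330


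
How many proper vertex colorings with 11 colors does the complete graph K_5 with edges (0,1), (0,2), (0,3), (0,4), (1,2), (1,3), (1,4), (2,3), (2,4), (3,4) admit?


P(K_5, k) = k(k-1)(k-2)...(k-4).
P(11) = (11) * (10) * (9) * (8) * (7) = 55440.

55440


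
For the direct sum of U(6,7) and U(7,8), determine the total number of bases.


Bases of a direct sum M1 + M2: |B| = |B(M1)| * |B(M2)|.
|B(U(6,7))| = C(7,6) = 7.
|B(U(7,8))| = C(8,7) = 8.
Total bases = 7 * 8 = 56.

56


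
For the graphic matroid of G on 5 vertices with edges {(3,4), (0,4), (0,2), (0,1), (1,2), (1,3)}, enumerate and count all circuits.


A circuit in a graphic matroid = edge set of a simple cycle.
G has 5 vertices and 6 edges.
Enumerating all minimal edge subsets forming cycles...
Total circuits found: 3.

3


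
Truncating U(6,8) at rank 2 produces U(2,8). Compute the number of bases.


Truncating U(6,8) to rank 2 gives U(2,8).
Bases of U(2,8) are all 2-element subsets of 8 elements.
Number of bases = (8 choose 2) = 28.

28


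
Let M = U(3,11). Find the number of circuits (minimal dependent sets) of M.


In U(3,11), circuits are the (4)-element subsets.
Any set of 4 elements is dependent, and removing any one element gives
an independent set of size 3, so it is a minimal dependent set.
Number of circuits = (11 choose 4) = 330.

330


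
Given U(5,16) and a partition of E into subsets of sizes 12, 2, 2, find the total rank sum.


r(Ai) = min(|Ai|, 5) for each part.
Sum = min(12,5) + min(2,5) + min(2,5)
    = 5 + 2 + 2
    = 9.

9


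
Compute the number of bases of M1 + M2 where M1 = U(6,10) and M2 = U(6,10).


Bases of a direct sum M1 + M2: |B| = |B(M1)| * |B(M2)|.
|B(U(6,10))| = C(10,6) = 210.
|B(U(6,10))| = C(10,6) = 210.
Total bases = 210 * 210 = 44100.

44100


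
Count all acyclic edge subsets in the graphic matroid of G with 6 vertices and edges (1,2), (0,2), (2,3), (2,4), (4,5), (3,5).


An independent set in a graphic matroid is an acyclic edge subset.
G has 6 vertices and 6 edges.
Enumerate all 2^6 = 64 subsets, checking for acyclicity.
Total independent sets = 60.

60


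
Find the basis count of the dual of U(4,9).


The dual of U(r,n) is U(n-r, n) = U(5,9).
Bases of U(5,9) are all (5)-element subsets.
|B(M*)| = C(9,5) = 126.

126


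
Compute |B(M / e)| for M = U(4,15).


Contracting e from U(4,15) gives U(3,14).
Bases of U(3,14) = (14 choose 3) = 364.

364


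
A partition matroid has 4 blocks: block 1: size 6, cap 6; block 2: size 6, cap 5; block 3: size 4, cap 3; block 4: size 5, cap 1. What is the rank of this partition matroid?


Rank of a partition matroid = sum of min(|Si|, ci) for each block.
= min(6,6) + min(6,5) + min(4,3) + min(5,1)
= 6 + 5 + 3 + 1
= 15.

15


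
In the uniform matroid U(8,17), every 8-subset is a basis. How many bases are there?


Bases of U(8,17) are all 8-element subsets of the 17-element ground set.
Number of bases = C(17,8).
(17 choose 8) = 24310.

24310


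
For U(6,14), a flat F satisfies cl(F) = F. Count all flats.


Flats of U(6,14): every subset of size < 6 is a flat, plus E itself.
Count = C(14,0) + C(14,1) + C(14,2) + C(14,3) + C(14,4) + C(14,5) + 1
     = 1 + 14 + 91 + 364 + 1001 + 2002 + 1
     = 3474.

3474


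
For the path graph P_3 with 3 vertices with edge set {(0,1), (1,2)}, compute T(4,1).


A path on 3 vertices is a tree with 2 edges.
T(x,y) = x^(2) for any tree.
T(4,1) = 4^2 = 16.

16


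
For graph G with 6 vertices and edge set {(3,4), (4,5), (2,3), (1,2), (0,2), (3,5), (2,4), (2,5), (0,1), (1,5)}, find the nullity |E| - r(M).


Cycle rank (nullity) = |E| - r(M) = |E| - (|V| - c).
|E| = 10, |V| = 6, c = 1.
Nullity = 10 - (6 - 1) = 10 - 5 = 5.

5


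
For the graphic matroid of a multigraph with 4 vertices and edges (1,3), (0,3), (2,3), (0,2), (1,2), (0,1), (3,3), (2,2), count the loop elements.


In a graphic matroid, a loop is a self-loop edge (u,u) with rank 0.
Examining all 8 edges for self-loops...
Self-loops found: (3,3), (2,2)
Number of loops = 2.

2


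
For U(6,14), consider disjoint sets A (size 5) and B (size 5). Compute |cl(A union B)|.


|A union B| = 5 + 5 = 10 (disjoint).
In U(6,14), cl(S) = S if |S| < 6, else cl(S) = E.
Since 10 >= 6, cl(A union B) = E.
|cl(A union B)| = 14.

14


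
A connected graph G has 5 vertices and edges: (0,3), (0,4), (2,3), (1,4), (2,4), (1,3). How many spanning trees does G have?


By Kirchhoff's matrix tree theorem, the number of spanning trees equals
the determinant of any cofactor of the Laplacian matrix L.
G has 5 vertices and 6 edges.
Computing the (4 x 4) cofactor determinant gives 12.

12


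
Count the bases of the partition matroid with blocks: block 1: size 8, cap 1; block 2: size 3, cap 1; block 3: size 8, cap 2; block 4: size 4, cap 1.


A basis picks exactly ci elements from block i.
Number of bases = product of C(|Si|, ci).
= C(8,1) * C(3,1) * C(8,2) * C(4,1)
= 8 * 3 * 28 * 4
= 2688.

2688


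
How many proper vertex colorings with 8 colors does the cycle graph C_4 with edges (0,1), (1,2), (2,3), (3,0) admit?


P(C_4, k) = (k-1)^4 + (-1)^4*(k-1).
P(8) = (7)^4 + 7
= 2401 + 7 = 2408.

2408


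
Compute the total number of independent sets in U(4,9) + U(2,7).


For a direct sum, |I(M1+M2)| = |I(M1)| * |I(M2)|.
|I(U(4,9))| = sum C(9,k) for k=0..4 = 256.
|I(U(2,7))| = sum C(7,k) for k=0..2 = 29.
Total = 256 * 29 = 7424.

7424


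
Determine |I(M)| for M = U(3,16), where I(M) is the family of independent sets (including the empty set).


Independent sets of U(3,16) are all subsets of size <= 3.
Count = C(16,0) + C(16,1) + C(16,2) + C(16,3)
     = 1 + 16 + 120 + 560
     = 697.

697


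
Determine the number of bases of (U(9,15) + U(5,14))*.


(M1+M2)* = M1* + M2*.
M1* = U(6,15), bases: C(15,6) = 5005.
M2* = U(9,14), bases: C(14,9) = 2002.
|B(M*)| = 5005 * 2002 = 10020010.

10020010


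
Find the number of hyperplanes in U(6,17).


Hyperplanes of U(6,17) are flats of rank 5.
In a uniform matroid, these are exactly the (5)-element subsets.
Count = C(17,5) = 6188.

6188


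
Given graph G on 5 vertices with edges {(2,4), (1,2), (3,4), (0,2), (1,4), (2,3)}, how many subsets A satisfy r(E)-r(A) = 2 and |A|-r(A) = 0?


R(x,y) = sum over A in 2^E of x^(r(E)-r(A)) * y^(|A|-r(A)).
G has 5 vertices, 6 edges. r(E) = 4.
Enumerate all 2^6 = 64 subsets.
Count subsets with r(E)-r(A)=2 and |A|-r(A)=0: 15.

15


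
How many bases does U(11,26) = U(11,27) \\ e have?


Deleting e from U(11,27) gives U(11,26) since n > r.
Bases of U(11,26) = (26 choose 11) = 7726160.

7726160


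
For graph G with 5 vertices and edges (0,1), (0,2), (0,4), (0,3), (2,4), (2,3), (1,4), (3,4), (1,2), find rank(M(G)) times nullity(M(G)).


r(M) = |V| - c = 5 - 1 = 4.
nullity = |E| - r(M) = 9 - 4 = 5.
Product = 4 * 5 = 20.

20


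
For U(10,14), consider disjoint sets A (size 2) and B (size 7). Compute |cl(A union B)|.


|A union B| = 2 + 7 = 9 (disjoint).
In U(10,14), cl(S) = S if |S| < 10, else cl(S) = E.
Since 9 < 10, cl(A union B) = A union B.
|cl(A union B)| = 9.

9


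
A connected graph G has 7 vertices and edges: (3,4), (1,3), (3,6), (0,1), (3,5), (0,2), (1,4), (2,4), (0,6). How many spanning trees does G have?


By Kirchhoff's matrix tree theorem, the number of spanning trees equals
the determinant of any cofactor of the Laplacian matrix L.
G has 7 vertices and 9 edges.
Computing the (6 x 6) cofactor determinant gives 35.

35


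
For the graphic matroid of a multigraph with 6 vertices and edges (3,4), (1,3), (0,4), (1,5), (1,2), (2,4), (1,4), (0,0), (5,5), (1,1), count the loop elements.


In a graphic matroid, a loop is a self-loop edge (u,u) with rank 0.
Examining all 10 edges for self-loops...
Self-loops found: (0,0), (5,5), (1,1)
Number of loops = 3.

3


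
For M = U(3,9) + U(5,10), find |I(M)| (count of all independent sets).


For a direct sum, |I(M1+M2)| = |I(M1)| * |I(M2)|.
|I(U(3,9))| = sum C(9,k) for k=0..3 = 130.
|I(U(5,10))| = sum C(10,k) for k=0..5 = 638.
Total = 130 * 638 = 82940.

82940


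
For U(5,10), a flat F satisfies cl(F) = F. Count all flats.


Flats of U(5,10): every subset of size < 5 is a flat, plus E itself.
Count = C(10,0) + C(10,1) + C(10,2) + C(10,3) + C(10,4) + 1
     = 1 + 10 + 45 + 120 + 210 + 1
     = 387.

387


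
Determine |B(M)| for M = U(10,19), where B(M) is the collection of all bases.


Bases of U(10,19) are all 10-element subsets of the 19-element ground set.
Number of bases = C(19,10).
(19 choose 10) = 92378.

92378


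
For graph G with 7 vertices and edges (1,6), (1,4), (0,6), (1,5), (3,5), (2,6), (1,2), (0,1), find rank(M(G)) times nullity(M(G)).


r(M) = |V| - c = 7 - 1 = 6.
nullity = |E| - r(M) = 8 - 6 = 2.
Product = 6 * 2 = 12.

12


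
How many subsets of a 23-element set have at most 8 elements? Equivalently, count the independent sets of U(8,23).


Independent sets of U(8,23) are all subsets of size <= 8.
Count = (23 choose 0) + (23 choose 1) + (23 choose 2) + (23 choose 3) + (23 choose 4) + (23 choose 5) + (23 choose 6) + (23 choose 7) + (23 choose 8)
     = 1 + 23 + 253 + 1771 + 8855 + 33649 + 100947 + 245157 + 490314
     = 880970.

880970


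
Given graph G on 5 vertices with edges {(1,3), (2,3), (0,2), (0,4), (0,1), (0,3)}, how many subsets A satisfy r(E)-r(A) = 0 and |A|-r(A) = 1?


R(x,y) = sum over A in 2^E of x^(r(E)-r(A)) * y^(|A|-r(A)).
G has 5 vertices, 6 edges. r(E) = 4.
Enumerate all 2^6 = 64 subsets.
Count subsets with r(E)-r(A)=0 and |A|-r(A)=1: 5.

5


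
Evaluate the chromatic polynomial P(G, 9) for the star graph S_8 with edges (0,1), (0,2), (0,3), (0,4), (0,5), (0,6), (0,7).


P(tree, k) = k * (k-1)^(7) for any tree on 8 vertices.
P(9) = 9 * 8^7 = 9 * 2097152 = 18874368.

18874368


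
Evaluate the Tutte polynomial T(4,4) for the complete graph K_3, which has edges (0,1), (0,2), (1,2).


T(K_3; x,y) = x^2 + x + y.
T(4,4) = 16 + 4 + 4 = 24.

24


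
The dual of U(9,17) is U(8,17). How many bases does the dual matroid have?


The dual of U(r,n) is U(n-r, n) = U(8,17).
Bases of U(8,17) are all (8)-element subsets.
|B(M*)| = C(17,8) = 24310.

24310


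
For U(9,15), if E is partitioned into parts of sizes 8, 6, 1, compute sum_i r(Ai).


r(Ai) = min(|Ai|, 9) for each part.
Sum = min(8,9) + min(6,9) + min(1,9)
    = 8 + 6 + 1
    = 15.

15


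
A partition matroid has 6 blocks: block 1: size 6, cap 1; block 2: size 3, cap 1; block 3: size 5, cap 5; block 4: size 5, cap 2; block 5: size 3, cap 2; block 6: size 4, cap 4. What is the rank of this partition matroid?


Rank of a partition matroid = sum of min(|Si|, ci) for each block.
= min(6,1) + min(3,1) + min(5,5) + min(5,2) + min(3,2) + min(4,4)
= 1 + 1 + 5 + 2 + 2 + 4
= 15.

15


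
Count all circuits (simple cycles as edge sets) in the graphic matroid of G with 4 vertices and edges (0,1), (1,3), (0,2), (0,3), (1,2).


A circuit in a graphic matroid = edge set of a simple cycle.
G has 4 vertices and 5 edges.
Enumerating all minimal edge subsets forming cycles...
Total circuits found: 3.

3


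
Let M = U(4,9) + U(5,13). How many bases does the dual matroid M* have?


(M1+M2)* = M1* + M2*.
M1* = U(5,9), bases: C(9,5) = 126.
M2* = U(8,13), bases: C(13,8) = 1287.
|B(M*)| = 126 * 1287 = 162162.

162162


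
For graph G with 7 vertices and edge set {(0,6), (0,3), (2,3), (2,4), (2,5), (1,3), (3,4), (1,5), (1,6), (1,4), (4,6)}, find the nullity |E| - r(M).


Cycle rank (nullity) = |E| - r(M) = |E| - (|V| - c).
|E| = 11, |V| = 7, c = 1.
Nullity = 11 - (7 - 1) = 11 - 6 = 5.

5


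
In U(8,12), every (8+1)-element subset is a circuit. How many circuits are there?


In U(8,12), circuits are the (9)-element subsets.
Any set of 9 elements is dependent, and removing any one element gives
an independent set of size 8, so it is a minimal dependent set.
Number of circuits = C(12,9) = 220.

220


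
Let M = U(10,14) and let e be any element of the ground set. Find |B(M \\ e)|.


Deleting e from U(10,14) gives U(10,13) since n > r.
Bases of U(10,13) = C(13,10) = 13! / (10! * 3!) = 286.

286


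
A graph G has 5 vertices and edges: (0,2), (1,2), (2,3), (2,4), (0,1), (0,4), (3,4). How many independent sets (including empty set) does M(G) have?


An independent set in a graphic matroid is an acyclic edge subset.
G has 5 vertices and 7 edges.
Enumerate all 2^7 = 128 subsets, checking for acyclicity.
Total independent sets = 82.

82


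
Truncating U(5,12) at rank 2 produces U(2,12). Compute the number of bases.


Truncating U(5,12) to rank 2 gives U(2,12).
Bases of U(2,12) are all 2-element subsets of 12 elements.
Number of bases = C(12,2) = 12! / (2! * 10!) = 66.

66


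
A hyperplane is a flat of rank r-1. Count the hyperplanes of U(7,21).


Hyperplanes of U(7,21) are flats of rank 6.
In a uniform matroid, these are exactly the (6)-element subsets.
Count = C(21,6) = 54264.

54264


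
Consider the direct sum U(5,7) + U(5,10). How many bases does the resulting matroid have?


Bases of a direct sum M1 + M2: |B| = |B(M1)| * |B(M2)|.
|B(U(5,7))| = C(7,5) = 21.
|B(U(5,10))| = C(10,5) = 252.
Total bases = 21 * 252 = 5292.

5292


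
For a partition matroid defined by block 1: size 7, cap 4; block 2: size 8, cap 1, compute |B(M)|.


A basis picks exactly ci elements from block i.
Number of bases = product of C(|Si|, ci).
= C(7,4) * C(8,1)
= 35 * 8
= 280.

280


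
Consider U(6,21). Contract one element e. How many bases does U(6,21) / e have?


Contracting e from U(6,21) gives U(5,20).
Bases of U(5,20) = C(20,5) = 15504.

15504


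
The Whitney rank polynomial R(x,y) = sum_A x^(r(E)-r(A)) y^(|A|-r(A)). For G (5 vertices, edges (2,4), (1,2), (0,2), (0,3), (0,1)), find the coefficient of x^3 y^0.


R(x,y) = sum over A in 2^E of x^(r(E)-r(A)) * y^(|A|-r(A)).
G has 5 vertices, 5 edges. r(E) = 4.
Enumerate all 2^5 = 32 subsets.
Count subsets with r(E)-r(A)=3 and |A|-r(A)=0: 5.

5


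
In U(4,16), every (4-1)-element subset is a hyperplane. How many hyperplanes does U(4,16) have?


Hyperplanes of U(4,16) are flats of rank 3.
In a uniform matroid, these are exactly the (3)-element subsets.
Count = C(16,3) = 16! / (3! * 13!) = 560.

560


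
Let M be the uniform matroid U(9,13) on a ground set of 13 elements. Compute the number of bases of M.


Bases of U(9,13) are all 9-element subsets of the 13-element ground set.
Number of bases = C(13,9).
C(13,9) = 715.

715


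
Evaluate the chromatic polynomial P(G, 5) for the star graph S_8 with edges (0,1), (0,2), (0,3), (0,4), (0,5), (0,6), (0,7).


P(tree, k) = k * (k-1)^(7) for any tree on 8 vertices.
P(5) = 5 * 4^7 = 5 * 16384 = 81920.

81920


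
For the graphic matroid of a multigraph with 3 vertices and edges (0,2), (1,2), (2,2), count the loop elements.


In a graphic matroid, a loop is a self-loop edge (u,u) with rank 0.
Examining all 3 edges for self-loops...
Self-loops found: (2,2)
Number of loops = 1.

1


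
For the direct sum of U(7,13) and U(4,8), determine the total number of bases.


Bases of a direct sum M1 + M2: |B| = |B(M1)| * |B(M2)|.
|B(U(7,13))| = C(13,7) = 1716.
|B(U(4,8))| = C(8,4) = 70.
Total bases = 1716 * 70 = 120120.

120120


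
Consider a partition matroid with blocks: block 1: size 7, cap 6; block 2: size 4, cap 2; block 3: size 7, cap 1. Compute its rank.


Rank of a partition matroid = sum of min(|Si|, ci) for each block.
= min(7,6) + min(4,2) + min(7,1)
= 6 + 2 + 1
= 9.

9


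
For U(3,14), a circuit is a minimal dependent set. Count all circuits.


In U(3,14), circuits are the (4)-element subsets.
Any set of 4 elements is dependent, and removing any one element gives
an independent set of size 3, so it is a minimal dependent set.
Number of circuits = (14 choose 4) = 1001.

1001


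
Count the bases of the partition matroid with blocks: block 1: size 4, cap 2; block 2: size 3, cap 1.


A basis picks exactly ci elements from block i.
Number of bases = product of C(|Si|, ci).
= C(4,2) * C(3,1)
= 6 * 3
= 18.

18


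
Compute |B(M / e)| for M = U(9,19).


Contracting e from U(9,19) gives U(8,18).
Bases of U(8,18) = C(18,8) = 43758.

43758


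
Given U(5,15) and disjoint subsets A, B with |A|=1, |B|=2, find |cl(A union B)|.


|A union B| = 1 + 2 = 3 (disjoint).
In U(5,15), cl(S) = S if |S| < 5, else cl(S) = E.
Since 3 < 5, cl(A union B) = A union B.
|cl(A union B)| = 3.

3


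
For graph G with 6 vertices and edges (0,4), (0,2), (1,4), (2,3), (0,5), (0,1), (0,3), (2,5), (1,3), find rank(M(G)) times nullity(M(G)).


r(M) = |V| - c = 6 - 1 = 5.
nullity = |E| - r(M) = 9 - 5 = 4.
Product = 5 * 4 = 20.

20


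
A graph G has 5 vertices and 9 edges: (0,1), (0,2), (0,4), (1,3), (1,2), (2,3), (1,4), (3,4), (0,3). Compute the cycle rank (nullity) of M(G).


Cycle rank (nullity) = |E| - r(M) = |E| - (|V| - c).
|E| = 9, |V| = 5, c = 1.
Nullity = 9 - (5 - 1) = 9 - 4 = 5.

5


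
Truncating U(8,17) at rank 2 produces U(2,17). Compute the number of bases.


Truncating U(8,17) to rank 2 gives U(2,17).
Bases of U(2,17) are all 2-element subsets of 17 elements.
Number of bases = C(17,2) = 17! / (2! * 15!) = 136.

136


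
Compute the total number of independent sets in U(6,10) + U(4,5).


For a direct sum, |I(M1+M2)| = |I(M1)| * |I(M2)|.
|I(U(6,10))| = sum C(10,k) for k=0..6 = 848.
|I(U(4,5))| = sum C(5,k) for k=0..4 = 31.
Total = 848 * 31 = 26288.

26288


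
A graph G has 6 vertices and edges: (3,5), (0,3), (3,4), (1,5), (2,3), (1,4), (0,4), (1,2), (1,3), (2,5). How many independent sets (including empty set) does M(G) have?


An independent set in a graphic matroid is an acyclic edge subset.
G has 6 vertices and 10 edges.
Enumerate all 2^10 = 1024 subsets, checking for acyclicity.
Total independent sets = 436.

436


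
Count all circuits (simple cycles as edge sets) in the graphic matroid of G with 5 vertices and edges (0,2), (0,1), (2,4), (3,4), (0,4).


A circuit in a graphic matroid = edge set of a simple cycle.
G has 5 vertices and 5 edges.
Enumerating all minimal edge subsets forming cycles...
Total circuits found: 1.

1


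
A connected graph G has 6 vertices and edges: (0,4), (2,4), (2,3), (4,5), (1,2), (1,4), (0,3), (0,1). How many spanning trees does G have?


By Kirchhoff's matrix tree theorem, the number of spanning trees equals
the determinant of any cofactor of the Laplacian matrix L.
G has 6 vertices and 8 edges.
Computing the (5 x 5) cofactor determinant gives 24.

24


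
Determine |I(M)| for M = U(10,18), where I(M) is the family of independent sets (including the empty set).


Independent sets of U(10,18) are all subsets of size <= 10.
Count = C(18,0) + C(18,1) + C(18,2) + C(18,3) + C(18,4) + C(18,5) + C(18,6) + C(18,7) + C(18,8) + C(18,9) + C(18,10)
     = 1 + 18 + 153 + 816 + 3060 + 8568 + 18564 + 31824 + 43758 + 48620 + 43758
     = 199140.

199140


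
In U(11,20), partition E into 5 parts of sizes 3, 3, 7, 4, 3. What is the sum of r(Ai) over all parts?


r(Ai) = min(|Ai|, 11) for each part.
Sum = min(3,11) + min(3,11) + min(7,11) + min(4,11) + min(3,11)
    = 3 + 3 + 7 + 4 + 3
    = 20.

20


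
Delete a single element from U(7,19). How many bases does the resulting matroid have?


Deleting e from U(7,19) gives U(7,18) since n > r.
Bases of U(7,18) = C(18,7) = 18! / (7! * 11!) = 31824.

31824


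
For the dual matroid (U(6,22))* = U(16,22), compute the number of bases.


The dual of U(r,n) is U(n-r, n) = U(16,22).
Bases of U(16,22) are all (16)-element subsets.
|B(M*)| = (22 choose 16) = 74613.

74613


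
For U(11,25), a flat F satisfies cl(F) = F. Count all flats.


Flats of U(11,25): every subset of size < 11 is a flat, plus E itself.
Count = C(25,0) + C(25,1) + C(25,2) + C(25,3) + C(25,4) + C(25,5) + C(25,6) + C(25,7) + C(25,8) + C(25,9) + C(25,10) + 1
     = 1 + 25 + 300 + 2300 + 12650 + 53130 + 177100 + 480700 + 1081575 + 2042975 + 3268760 + 1
     = 7119517.

7119517


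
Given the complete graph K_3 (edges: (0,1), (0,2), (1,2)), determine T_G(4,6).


T(K_3; x,y) = x^2 + x + y.
T(4,6) = 16 + 4 + 6 = 26.

26


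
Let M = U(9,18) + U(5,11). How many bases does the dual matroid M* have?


(M1+M2)* = M1* + M2*.
M1* = U(9,18), bases: C(18,9) = 48620.
M2* = U(6,11), bases: C(11,6) = 462.
|B(M*)| = 48620 * 462 = 22462440.

22462440


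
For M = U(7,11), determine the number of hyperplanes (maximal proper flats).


Hyperplanes of U(7,11) are flats of rank 6.
In a uniform matroid, these are exactly the (6)-element subsets.
Count = C(11,6) = 11! / (6! * 5!) = 462.

462


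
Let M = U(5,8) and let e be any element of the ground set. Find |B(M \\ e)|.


Deleting e from U(5,8) gives U(5,7) since n > r.
Bases of U(5,7) = C(7,5) = 21.

21


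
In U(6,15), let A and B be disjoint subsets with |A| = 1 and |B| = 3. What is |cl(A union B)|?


|A union B| = 1 + 3 = 4 (disjoint).
In U(6,15), cl(S) = S if |S| < 6, else cl(S) = E.
Since 4 < 6, cl(A union B) = A union B.
|cl(A union B)| = 4.

4


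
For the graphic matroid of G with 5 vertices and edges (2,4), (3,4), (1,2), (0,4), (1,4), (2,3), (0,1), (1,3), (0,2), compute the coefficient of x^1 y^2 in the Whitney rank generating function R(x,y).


R(x,y) = sum over A in 2^E of x^(r(E)-r(A)) * y^(|A|-r(A)).
G has 5 vertices, 9 edges. r(E) = 4.
Enumerate all 2^9 = 512 subsets.
Count subsets with r(E)-r(A)=1 and |A|-r(A)=2: 15.

15


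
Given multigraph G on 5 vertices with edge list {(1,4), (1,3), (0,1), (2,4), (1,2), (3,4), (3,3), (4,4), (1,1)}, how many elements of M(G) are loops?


In a graphic matroid, a loop is a self-loop edge (u,u) with rank 0.
Examining all 9 edges for self-loops...
Self-loops found: (3,3), (4,4), (1,1)
Number of loops = 3.

3


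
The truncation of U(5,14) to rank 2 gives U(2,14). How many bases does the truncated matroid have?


Truncating U(5,14) to rank 2 gives U(2,14).
Bases of U(2,14) are all 2-element subsets of 14 elements.
Number of bases = C(14,2) = (14 * 13) / (1 * 2) = 91.

91


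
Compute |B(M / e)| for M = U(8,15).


Contracting e from U(8,15) gives U(7,14).
Bases of U(7,14) = (14 choose 7) = 3432.

3432


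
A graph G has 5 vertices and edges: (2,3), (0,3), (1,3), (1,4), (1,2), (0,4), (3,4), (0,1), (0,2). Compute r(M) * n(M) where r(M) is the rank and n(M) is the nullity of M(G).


r(M) = |V| - c = 5 - 1 = 4.
nullity = |E| - r(M) = 9 - 4 = 5.
Product = 4 * 5 = 20.

20


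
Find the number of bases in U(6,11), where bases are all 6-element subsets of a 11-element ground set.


Bases of U(6,11) are all 6-element subsets of the 11-element ground set.
Number of bases = C(11,6).
C(11,6) = 11! / (6! * 5!) = 462.

462


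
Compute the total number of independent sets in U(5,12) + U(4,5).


For a direct sum, |I(M1+M2)| = |I(M1)| * |I(M2)|.
|I(U(5,12))| = sum C(12,k) for k=0..5 = 1586.
|I(U(4,5))| = sum C(5,k) for k=0..4 = 31.
Total = 1586 * 31 = 49166.

49166


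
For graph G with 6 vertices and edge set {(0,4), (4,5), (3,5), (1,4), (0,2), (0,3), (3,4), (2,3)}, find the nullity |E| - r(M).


Cycle rank (nullity) = |E| - r(M) = |E| - (|V| - c).
|E| = 8, |V| = 6, c = 1.
Nullity = 8 - (6 - 1) = 8 - 5 = 3.

3


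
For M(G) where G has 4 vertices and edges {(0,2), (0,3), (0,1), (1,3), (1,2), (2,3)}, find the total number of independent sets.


An independent set in a graphic matroid is an acyclic edge subset.
G has 4 vertices and 6 edges.
Enumerate all 2^6 = 64 subsets, checking for acyclicity.
Total independent sets = 38.

38


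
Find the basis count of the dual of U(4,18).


The dual of U(r,n) is U(n-r, n) = U(14,18).
Bases of U(14,18) are all (14)-element subsets.
|B(M*)| = C(18,14) = 3060.

3060


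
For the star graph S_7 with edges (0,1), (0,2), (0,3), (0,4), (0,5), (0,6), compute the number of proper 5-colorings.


P(tree, k) = k * (k-1)^(6) for any tree on 7 vertices.
P(5) = 5 * 4^6 = 5 * 4096 = 20480.

20480


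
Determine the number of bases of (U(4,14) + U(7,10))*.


(M1+M2)* = M1* + M2*.
M1* = U(10,14), bases: C(14,10) = 1001.
M2* = U(3,10), bases: C(10,3) = 120.
|B(M*)| = 1001 * 120 = 120120.

120120


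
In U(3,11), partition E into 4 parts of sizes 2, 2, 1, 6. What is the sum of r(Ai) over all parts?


r(Ai) = min(|Ai|, 3) for each part.
Sum = min(2,3) + min(2,3) + min(1,3) + min(6,3)
    = 2 + 2 + 1 + 3
    = 8.

8


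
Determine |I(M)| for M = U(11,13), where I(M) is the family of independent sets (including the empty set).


Independent sets of U(11,13) are all subsets of size <= 11.
Count = C(13,0) + C(13,1) + C(13,2) + C(13,3) + C(13,4) + C(13,5) + C(13,6) + C(13,7) + C(13,8) + C(13,9) + C(13,10) + C(13,11)
     = 1 + 13 + 78 + 286 + 715 + 1287 + 1716 + 1716 + 1287 + 715 + 286 + 78
     = 8178.

8178


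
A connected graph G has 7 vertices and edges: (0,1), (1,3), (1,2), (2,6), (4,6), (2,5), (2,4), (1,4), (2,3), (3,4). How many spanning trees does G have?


By Kirchhoff's matrix tree theorem, the number of spanning trees equals
the determinant of any cofactor of the Laplacian matrix L.
G has 7 vertices and 10 edges.
Computing the (6 x 6) cofactor determinant gives 40.

40


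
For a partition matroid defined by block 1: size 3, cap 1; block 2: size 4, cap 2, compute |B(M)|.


A basis picks exactly ci elements from block i.
Number of bases = product of C(|Si|, ci).
= C(3,1) * C(4,2)
= 3 * 6
= 18.

18


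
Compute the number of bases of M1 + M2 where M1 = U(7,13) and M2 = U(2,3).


Bases of a direct sum M1 + M2: |B| = |B(M1)| * |B(M2)|.
|B(U(7,13))| = C(13,7) = 1716.
|B(U(2,3))| = C(3,2) = 3.
Total bases = 1716 * 3 = 5148.

5148


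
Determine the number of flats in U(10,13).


Flats of U(10,13): every subset of size < 10 is a flat, plus E itself.
Count = C(13,0) + C(13,1) + C(13,2) + C(13,3) + C(13,4) + C(13,5) + C(13,6) + C(13,7) + C(13,8) + C(13,9) + 1
     = 1 + 13 + 78 + 286 + 715 + 1287 + 1716 + 1716 + 1287 + 715 + 1
     = 7815.

7815


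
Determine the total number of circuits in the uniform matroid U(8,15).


In U(8,15), circuits are the (9)-element subsets.
Any set of 9 elements is dependent, and removing any one element gives
an independent set of size 8, so it is a minimal dependent set.
Number of circuits = C(15,9) = 15! / (9! * 6!) = 5005.

5005


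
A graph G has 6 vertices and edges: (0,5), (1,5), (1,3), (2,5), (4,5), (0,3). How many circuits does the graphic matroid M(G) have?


A circuit in a graphic matroid = edge set of a simple cycle.
G has 6 vertices and 6 edges.
Enumerating all minimal edge subsets forming cycles...
Total circuits found: 1.

1


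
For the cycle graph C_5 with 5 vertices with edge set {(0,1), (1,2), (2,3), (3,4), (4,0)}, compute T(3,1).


T(C_5; x,y) = x + x^2 + ... + x^(4) + y.
T(3,1) = 3^1 + 3^2 + 3^3 + 3^4 + 1
= 3 + 9 + 27 + 81 + 1
= 121.

121


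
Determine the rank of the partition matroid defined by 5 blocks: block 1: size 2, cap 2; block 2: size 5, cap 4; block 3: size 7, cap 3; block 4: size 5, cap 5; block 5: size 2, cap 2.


Rank of a partition matroid = sum of min(|Si|, ci) for each block.
= min(2,2) + min(5,4) + min(7,3) + min(5,5) + min(2,2)
= 2 + 4 + 3 + 5 + 2
= 16.

16


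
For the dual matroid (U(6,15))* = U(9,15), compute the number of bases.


The dual of U(r,n) is U(n-r, n) = U(9,15).
Bases of U(9,15) are all (9)-element subsets.
|B(M*)| = C(15,9) = 15! / (9! * 6!) = 5005.

5005


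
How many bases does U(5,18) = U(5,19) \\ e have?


Deleting e from U(5,19) gives U(5,18) since n > r.
Bases of U(5,18) = C(18,5) = 8568.

8568


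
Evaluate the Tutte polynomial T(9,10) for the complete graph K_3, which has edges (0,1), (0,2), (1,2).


T(K_3; x,y) = x^2 + x + y.
T(9,10) = 81 + 9 + 10 = 100.

100


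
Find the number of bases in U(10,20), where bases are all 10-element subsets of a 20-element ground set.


Bases of U(10,20) are all 10-element subsets of the 20-element ground set.
Number of bases = C(20,10).
(20 choose 10) = 184756.

184756


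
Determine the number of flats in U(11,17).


Flats of U(11,17): every subset of size < 11 is a flat, plus E itself.
Count = C(17,0) + C(17,1) + C(17,2) + C(17,3) + C(17,4) + C(17,5) + C(17,6) + C(17,7) + C(17,8) + C(17,9) + C(17,10) + 1
     = 1 + 17 + 136 + 680 + 2380 + 6188 + 12376 + 19448 + 24310 + 24310 + 19448 + 1
     = 109295.

109295


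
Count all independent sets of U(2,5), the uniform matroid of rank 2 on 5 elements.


Independent sets of U(2,5) are all subsets of size <= 2.
Count = (5 choose 0) + (5 choose 1) + (5 choose 2)
     = 1 + 5 + 10
     = 16.

16


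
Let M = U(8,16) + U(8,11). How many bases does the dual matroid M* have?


(M1+M2)* = M1* + M2*.
M1* = U(8,16), bases: C(16,8) = 12870.
M2* = U(3,11), bases: C(11,3) = 165.
|B(M*)| = 12870 * 165 = 2123550.

2123550


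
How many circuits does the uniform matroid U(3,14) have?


In U(3,14), circuits are the (4)-element subsets.
Any set of 4 elements is dependent, and removing any one element gives
an independent set of size 3, so it is a minimal dependent set.
Number of circuits = (14 choose 4) = 1001.

1001
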